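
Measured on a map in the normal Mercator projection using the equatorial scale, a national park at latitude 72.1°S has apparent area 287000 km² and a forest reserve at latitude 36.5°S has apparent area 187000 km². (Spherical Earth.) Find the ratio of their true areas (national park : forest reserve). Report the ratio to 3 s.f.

Since Mercator area scale is 1/cos²φ, the true area equals the apparent area multiplied by cos²φ.
True area of national park: 287000 × cos²(72.1°) = 287000 × 0.09447 = 27110 km².
True area of forest reserve: 187000 × cos²(36.5°) = 187000 × 0.6462 = 120800 km².
Ratio = 27110 / 120800 ≈ 0.224.

0.224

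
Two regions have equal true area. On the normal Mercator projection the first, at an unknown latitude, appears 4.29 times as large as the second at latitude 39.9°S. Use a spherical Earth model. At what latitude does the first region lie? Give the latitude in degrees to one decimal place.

68.3°

For equal true areas on Mercator, apparent areas scale as sec²φ, so the ratio is cos²φ₂ / cos²φ₁.
cos²φ₂ / cos²φ₁ = 4.29  ⇒  cos φ₁ = cos 39.9° / √4.29 = 0.7672/2.071 = 0.3704.
φ₁ = arccos(0.3704) ≈ 68.3°.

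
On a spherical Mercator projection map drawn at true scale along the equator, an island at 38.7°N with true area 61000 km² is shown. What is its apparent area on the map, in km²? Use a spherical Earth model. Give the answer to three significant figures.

The Mercator projection is conformal; its linear scale factor is the same in every direction and equals sec φ = 1/cos φ.
Areal scale = k² = sec²φ = 1/cos²(38.7°) = 1/0.7804² = 1.642.
Apparent area = 61000 × 1.642 ≈ 100000 km².

100000 km²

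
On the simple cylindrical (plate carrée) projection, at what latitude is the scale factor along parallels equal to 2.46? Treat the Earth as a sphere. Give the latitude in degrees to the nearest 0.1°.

Plate carrée: h = 1, k = sec φ along parallels.
sec φ = 2.46  ⇒  cos φ = 0.4065  ⇒  φ ≈ 66.0°.

66.0°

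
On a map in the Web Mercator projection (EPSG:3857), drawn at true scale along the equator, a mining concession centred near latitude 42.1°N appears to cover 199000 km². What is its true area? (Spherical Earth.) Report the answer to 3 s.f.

110000 km²

For Mercator, h = k = sec φ (a conformal cylindrical projection has a single point scale, 1/cos φ).
Areal scale = k² = sec²φ = 1/cos²(42.1°) = 1/0.7420² = 1.816.
True area = apparent / (areal scale) = 199000 / 1.816 ≈ 110000 km².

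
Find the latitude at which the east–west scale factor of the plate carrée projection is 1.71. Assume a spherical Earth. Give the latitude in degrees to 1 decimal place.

Plate carrée: h = 1, k = sec φ along parallels.
sec φ = 1.71  ⇒  cos φ = 0.5848  ⇒  φ ≈ 54.2°.

54.2°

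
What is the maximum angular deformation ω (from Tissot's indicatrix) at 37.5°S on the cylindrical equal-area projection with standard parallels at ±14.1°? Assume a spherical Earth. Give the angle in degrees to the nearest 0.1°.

For cylindrical equal-area with standard parallel φ₀, h = cos φ / cos φ₀ and k = cos φ₀ / cos φ, so h·k = 1.
At 37.5°: h = 0.8180, k = 1.222; principal scales a = 1.222, b = 0.8180.
sin(ω/2) = (a − b)/(a + b) = 0.4045/2.040 = 0.1982, so ω = 2 arcsin(0.1982) ≈ 22.9°.

22.9°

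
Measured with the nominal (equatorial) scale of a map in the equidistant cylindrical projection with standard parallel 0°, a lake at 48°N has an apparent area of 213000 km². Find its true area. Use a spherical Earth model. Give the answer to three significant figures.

143000 km²

In the plate carrée (x = Rλ, y = Rφ), meridians are true-scale (h = 1) and parallels are stretched by k = sec φ.
Areal scale = h·k = 1 × sec φ; at 48°, h = 1.000, k = 1.494, so h·k = 1.494.
True area = apparent / (areal scale) = 213000 / 1.494 ≈ 143000 km².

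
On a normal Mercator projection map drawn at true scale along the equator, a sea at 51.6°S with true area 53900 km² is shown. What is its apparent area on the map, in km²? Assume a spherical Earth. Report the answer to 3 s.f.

For Mercator, h = k = sec φ (a conformal cylindrical projection has a single point scale, 1/cos φ).
Areal scale = k² = sec²φ = 1/cos²(51.6°) = 1/0.6211² = 2.592.
Apparent area = 53900 × 2.592 ≈ 140000 km².

140000 km²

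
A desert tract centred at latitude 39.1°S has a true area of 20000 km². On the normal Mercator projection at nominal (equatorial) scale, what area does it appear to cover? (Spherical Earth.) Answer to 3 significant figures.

For Mercator, h = k = sec φ (a conformal cylindrical projection has a single point scale, 1/cos φ).
Areal scale = k² = sec²φ = 1/cos²(39.1°) = 1/0.7760² = 1.660.
Apparent area = 20000 × 1.660 ≈ 33200 km².

33200 km²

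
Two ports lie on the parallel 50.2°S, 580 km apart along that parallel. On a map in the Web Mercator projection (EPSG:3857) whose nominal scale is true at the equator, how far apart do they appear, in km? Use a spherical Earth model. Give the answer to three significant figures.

Mercator is conformal, so the point scale is isotropic: h = k = sec φ = 1/cos φ.
Along the parallel, k = sec 50.2° = 1/0.6401 = 1.562.
Map distance = 580 × 1.562 ≈ 906 km.

906 km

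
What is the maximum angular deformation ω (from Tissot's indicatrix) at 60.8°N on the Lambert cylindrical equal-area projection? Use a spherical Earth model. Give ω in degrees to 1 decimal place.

The Lambert cylindrical equal-area projection is the cylindrical equal-area projection with its standard parallel at the equator (φ₀ = 0). For cylindrical equal-area with standard parallel φ₀, h = cos φ / cos φ₀ and k = cos φ₀ / cos φ, so h·k = 1.
At 60.8°: h = 0.4879, k = 2.050; principal scales a = 2.050, b = 0.4879.
sin(ω/2) = (a − b)/(a + b) = 1.562/2.538 = 0.6155, so ω = 2 arcsin(0.6155) ≈ 76.0°.

76.0°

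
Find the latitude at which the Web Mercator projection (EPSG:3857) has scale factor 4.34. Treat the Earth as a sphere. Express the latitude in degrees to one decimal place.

76.7°

Mercator scale is k = sec φ = 1/cos φ.
1/cos φ = 4.34  ⇒  cos φ = 0.2304  ⇒  φ = arccos(0.2304) ≈ 76.7°.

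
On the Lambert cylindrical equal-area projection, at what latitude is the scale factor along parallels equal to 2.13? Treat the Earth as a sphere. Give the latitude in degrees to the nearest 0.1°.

62.0°

The Lambert cylindrical equal-area projection is the cylindrical equal-area projection with its standard parallel at the equator (φ₀ = 0). Cylindrical equal-area (φ₀ = 0°): h = cos φ / cos 0° along meridians, k = cos 0° / cos φ along parallels; h·k = 1.
k = cos φ₀ / cos φ = 2.13  ⇒  cos φ = cos 0° / 2.13 = 0.4695.
φ = arccos(0.4695) ≈ 62.0°.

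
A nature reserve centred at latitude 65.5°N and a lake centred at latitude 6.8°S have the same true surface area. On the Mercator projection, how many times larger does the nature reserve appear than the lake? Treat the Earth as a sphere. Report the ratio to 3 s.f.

Mercator is conformal with k = sec φ, so areal scale = k² = sec²φ.
At 65.5°: sec²(65.5°) = 1/0.4147² = 5.815.
At 6.8°: sec²(6.8°) = 1/0.9930² = 1.014.
Ratio = 5.815/1.014 = cos²(6.8°)/cos²(65.5°) ≈ 5.73.

5.73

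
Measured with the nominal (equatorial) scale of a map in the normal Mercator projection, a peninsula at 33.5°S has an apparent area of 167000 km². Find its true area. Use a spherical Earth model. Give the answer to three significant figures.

Mercator is conformal, so the point scale is isotropic: h = k = sec φ = 1/cos φ.
Areal scale = k² = sec²φ = 1/cos²(33.5°) = 1/0.8339² = 1.438.
True area = apparent / (areal scale) = 167000 / 1.438 ≈ 116000 km².

116000 km²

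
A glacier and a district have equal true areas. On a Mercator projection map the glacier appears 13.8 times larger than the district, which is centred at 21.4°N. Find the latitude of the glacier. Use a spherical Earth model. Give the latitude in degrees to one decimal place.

75.5°

For equal true areas on Mercator, apparent areas scale as sec²φ, so the ratio is cos²φ₂ / cos²φ₁.
cos²φ₂ / cos²φ₁ = 13.8  ⇒  cos φ₁ = cos 21.4° / √13.8 = 0.9311/3.715 = 0.2506.
φ₁ = arccos(0.2506) ≈ 75.5°.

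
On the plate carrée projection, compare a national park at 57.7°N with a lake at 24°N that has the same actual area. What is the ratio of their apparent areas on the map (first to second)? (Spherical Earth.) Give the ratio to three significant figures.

1.71

Plate carrée maps x = Rλ, y = Rφ. The meridian scale is h = 1 and the parallel scale is k = 1/cos φ = sec φ.
Areal scale at 57.7°: h·k = 1.000 × 1.871 = 1.871.
Areal scale at 24°: h·k = 1.000 × 1.095 = 1.095.
Ratio = 1.871/1.095 ≈ 1.71.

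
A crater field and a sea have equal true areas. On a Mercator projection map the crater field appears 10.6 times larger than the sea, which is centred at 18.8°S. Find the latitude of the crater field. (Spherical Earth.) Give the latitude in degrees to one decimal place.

Mercator areal scale is sec²φ, so apparent-area ratio = sec²φ₁ / sec²φ₂ = cos²φ₂ / cos²φ₁.
cos²φ₂ / cos²φ₁ = 10.6  ⇒  cos φ₁ = cos 18.8° / √10.6 = 0.9466/3.256 = 0.2908.
φ₁ = arccos(0.2908) ≈ 73.1°.

73.1°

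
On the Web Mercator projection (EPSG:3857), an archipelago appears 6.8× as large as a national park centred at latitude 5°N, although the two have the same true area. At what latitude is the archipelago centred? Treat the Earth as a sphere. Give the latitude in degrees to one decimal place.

For equal true areas on Mercator, apparent areas scale as sec²φ, so the ratio is cos²φ₂ / cos²φ₁.
cos²φ₂ / cos²φ₁ = 6.8  ⇒  cos φ₁ = cos 5° / √6.8 = 0.9962/2.608 = 0.3820.
φ₁ = arccos(0.3820) ≈ 67.5°.

67.5°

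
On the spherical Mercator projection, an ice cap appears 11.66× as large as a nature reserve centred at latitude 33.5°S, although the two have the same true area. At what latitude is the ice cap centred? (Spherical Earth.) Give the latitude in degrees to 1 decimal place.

Mercator areal scale is sec²φ, so apparent-area ratio = sec²φ₁ / sec²φ₂ = cos²φ₂ / cos²φ₁.
cos²φ₂ / cos²φ₁ = 11.66  ⇒  cos φ₁ = cos 33.5° / √11.66 = 0.8339/3.415 = 0.2442.
φ₁ = arccos(0.2442) ≈ 75.9°.

75.9°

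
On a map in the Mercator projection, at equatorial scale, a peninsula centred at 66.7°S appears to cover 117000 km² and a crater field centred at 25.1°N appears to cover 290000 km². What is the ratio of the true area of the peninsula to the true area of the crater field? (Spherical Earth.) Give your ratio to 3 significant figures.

0.0770

On Mercator the areal scale is sec²φ, so true area = apparent × cos²φ.
True area of peninsula: 117000 × cos²(66.7°) = 117000 × 0.1565 = 18310 km².
True area of crater field: 290000 × cos²(25.1°) = 290000 × 0.8201 = 237800 km².
Ratio = 18310 / 237800 ≈ 0.0770.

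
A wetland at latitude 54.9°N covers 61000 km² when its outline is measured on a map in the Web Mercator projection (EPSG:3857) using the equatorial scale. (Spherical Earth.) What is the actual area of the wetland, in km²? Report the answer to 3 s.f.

Mercator is conformal, so the point scale is isotropic: h = k = sec φ = 1/cos φ.
Areal scale = k² = sec²φ = 1/cos²(54.9°) = 1/0.5750² = 3.025.
True area = apparent / (areal scale) = 61000 / 3.025 ≈ 20200 km².

20200 km²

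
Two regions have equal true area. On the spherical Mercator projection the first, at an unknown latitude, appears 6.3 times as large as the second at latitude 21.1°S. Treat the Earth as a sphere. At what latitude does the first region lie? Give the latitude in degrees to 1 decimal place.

On Mercator, (apparent₁)/(apparent₂) = sec²φ₁ / sec²φ₂ when true areas are equal.
cos²φ₂ / cos²φ₁ = 6.3  ⇒  cos φ₁ = cos 21.1° / √6.3 = 0.9330/2.510 = 0.3717.
φ₁ = arccos(0.3717) ≈ 68.2°.

68.2°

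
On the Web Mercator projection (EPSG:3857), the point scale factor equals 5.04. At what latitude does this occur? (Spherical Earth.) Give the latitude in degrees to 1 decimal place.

78.6°

Mercator scale is k = sec φ = 1/cos φ.
1/cos φ = 5.04  ⇒  cos φ = 0.1984  ⇒  φ = arccos(0.1984) ≈ 78.6°.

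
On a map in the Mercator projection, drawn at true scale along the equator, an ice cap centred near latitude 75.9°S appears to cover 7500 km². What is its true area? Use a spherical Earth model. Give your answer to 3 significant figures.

445 km²

The Mercator projection is conformal; its linear scale factor is the same in every direction and equals sec φ = 1/cos φ.
Areal scale = k² = sec²φ = 1/cos²(75.9°) = 1/0.2436² = 16.85.
True area = apparent / (areal scale) = 7500 / 16.85 ≈ 445 km².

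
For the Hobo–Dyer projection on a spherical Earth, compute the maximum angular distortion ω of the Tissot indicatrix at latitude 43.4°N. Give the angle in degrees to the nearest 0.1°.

10.1°

The Hobo–Dyer projection is cylindrical equal-area with φ₀ = 37.5°. For cylindrical equal-area with standard parallel φ₀, h = cos φ / cos φ₀ and k = cos φ₀ / cos φ, so h·k = 1.
At 43.4°: h = 0.9158, k = 1.092; principal scales a = 1.092, b = 0.9158.
sin(ω/2) = (a − b)/(a + b) = 0.1761/2.008 = 0.08770, so ω = 2 arcsin(0.08770) ≈ 10.1°.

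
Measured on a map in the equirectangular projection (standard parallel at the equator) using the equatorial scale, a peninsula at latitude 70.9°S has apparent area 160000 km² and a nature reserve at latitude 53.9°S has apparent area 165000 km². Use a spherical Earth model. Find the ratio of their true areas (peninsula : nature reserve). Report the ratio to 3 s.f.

0.539

Plate carrée has h = 1 and k = sec φ, giving areal scale sec φ; true area = (apparent area) · cos φ.
True area of peninsula: 160000 × cos(70.9°) = 160000 × 0.3272 = 52350 km².
True area of nature reserve: 165000 × cos(53.9°) = 165000 × 0.5892 = 97220 km².
Ratio = 52350 / 97220 ≈ 0.539.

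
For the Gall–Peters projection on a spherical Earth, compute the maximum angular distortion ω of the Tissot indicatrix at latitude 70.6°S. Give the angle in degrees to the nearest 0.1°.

The Gall–Peters projection is cylindrical equal-area with φ₀ = 45°. A cylindrical equal-area projection with standard parallel φ₀ has meridian scale h = cos φ / cos φ₀ and parallel scale k = cos φ₀ / cos φ (so areas are preserved, h·k = 1).
At 70.6°: h = 0.4697, k = 2.129; principal scales a = 2.129, b = 0.4697.
sin(ω/2) = (a − b)/(a + b) = 1.659/2.599 = 0.6385, so ω = 2 arcsin(0.6385) ≈ 79.4°.

79.4°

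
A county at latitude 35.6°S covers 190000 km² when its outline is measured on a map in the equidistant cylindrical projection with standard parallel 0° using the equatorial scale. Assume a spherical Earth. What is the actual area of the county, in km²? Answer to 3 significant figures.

Plate carrée maps x = Rλ, y = Rφ. The meridian scale is h = 1 and the parallel scale is k = 1/cos φ = sec φ.
Areal scale = h·k = 1 × sec φ; at 35.6°, h = 1.000, k = 1.230, so h·k = 1.230.
True area = apparent / (areal scale) = 190000 / 1.230 ≈ 154000 km².

154000 km²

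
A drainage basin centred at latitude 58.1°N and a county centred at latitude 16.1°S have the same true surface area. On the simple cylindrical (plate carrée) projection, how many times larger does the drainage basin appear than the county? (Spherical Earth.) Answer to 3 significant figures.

1.82

For the equirectangular projection with φ₀ = 0 (plate carrée), h = 1 along meridians and k = sec φ along parallels.
Areal scale at 58.1°: h·k = 1.000 × 1.892 = 1.892.
Areal scale at 16.1°: h·k = 1.000 × 1.041 = 1.041.
Ratio = 1.892/1.041 ≈ 1.82.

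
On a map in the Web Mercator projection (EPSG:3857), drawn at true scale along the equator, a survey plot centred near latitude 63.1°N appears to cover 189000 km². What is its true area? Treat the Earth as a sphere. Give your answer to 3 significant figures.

38700 km²

For Mercator, h = k = sec φ (a conformal cylindrical projection has a single point scale, 1/cos φ).
Areal scale = k² = sec²φ = 1/cos²(63.1°) = 1/0.4524² = 4.885.
True area = apparent / (areal scale) = 189000 / 4.885 ≈ 38700 km².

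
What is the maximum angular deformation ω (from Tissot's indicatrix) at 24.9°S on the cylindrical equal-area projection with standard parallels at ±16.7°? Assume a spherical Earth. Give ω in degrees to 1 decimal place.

Cylindrical equal-area (φ₀ = 16.7°): h = cos φ / cos 16.7° along meridians, k = cos 16.7° / cos φ along parallels; h·k = 1.
At 24.9°: h = 0.9470, k = 1.056; principal scales a = 1.056, b = 0.9470.
sin(ω/2) = (a − b)/(a + b) = 0.1090/2.003 = 0.05442, so ω = 2 arcsin(0.05442) ≈ 6.2°.

6.2°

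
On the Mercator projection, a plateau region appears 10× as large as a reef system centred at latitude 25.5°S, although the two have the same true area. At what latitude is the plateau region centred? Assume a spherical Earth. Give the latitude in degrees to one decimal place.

73.4°

On Mercator, (apparent₁)/(apparent₂) = sec²φ₁ / sec²φ₂ when true areas are equal.
cos²φ₂ / cos²φ₁ = 10  ⇒  cos φ₁ = cos 25.5° / √10 = 0.9026/3.162 = 0.2854.
φ₁ = arccos(0.2854) ≈ 73.4°.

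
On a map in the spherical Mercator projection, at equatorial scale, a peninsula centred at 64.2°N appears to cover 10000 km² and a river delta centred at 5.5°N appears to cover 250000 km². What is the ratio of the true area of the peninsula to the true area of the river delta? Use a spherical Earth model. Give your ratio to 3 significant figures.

0.00765

Since Mercator area scale is 1/cos²φ, the true area equals the apparent area multiplied by cos²φ.
True area of peninsula: 10000 × cos²(64.2°) = 10000 × 0.1894 = 1894 km².
True area of river delta: 250000 × cos²(5.5°) = 250000 × 0.9908 = 247700 km².
Ratio = 1894 / 247700 ≈ 0.00765.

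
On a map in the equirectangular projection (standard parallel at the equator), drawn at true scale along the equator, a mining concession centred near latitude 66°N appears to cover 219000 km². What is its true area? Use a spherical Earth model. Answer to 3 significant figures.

89100 km²

For the equirectangular projection with φ₀ = 0 (plate carrée), h = 1 along meridians and k = sec φ along parallels.
Areal scale = h·k = 1 × sec φ; at 66°, h = 1.000, k = 2.459, so h·k = 2.459.
True area = apparent / (areal scale) = 219000 / 2.459 ≈ 89100 km².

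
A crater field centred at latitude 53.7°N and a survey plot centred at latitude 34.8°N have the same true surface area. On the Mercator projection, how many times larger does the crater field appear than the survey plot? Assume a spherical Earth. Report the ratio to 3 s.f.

1.92

Mercator areal scale is sec²φ.
At 53.7°: sec²(53.7°) = 1/0.5920² = 2.853.
At 34.8°: sec²(34.8°) = 1/0.8211² = 1.483.
Ratio = 2.853/1.483 = cos²(34.8°)/cos²(53.7°) ≈ 1.92.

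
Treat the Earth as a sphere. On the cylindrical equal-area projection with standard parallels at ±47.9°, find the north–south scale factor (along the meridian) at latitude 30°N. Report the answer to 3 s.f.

A cylindrical equal-area projection with standard parallel φ₀ has meridian scale h = cos φ / cos φ₀ and parallel scale k = cos φ₀ / cos φ (so areas are preserved, h·k = 1).
h = cos 30° / cos 47.9° = 0.8660/0.6704 = 1.292.

1.29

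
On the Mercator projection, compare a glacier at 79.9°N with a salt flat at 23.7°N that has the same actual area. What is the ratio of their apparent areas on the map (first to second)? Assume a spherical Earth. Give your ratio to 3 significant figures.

27.3

Mercator areal scale is sec²φ.
At 79.9°: sec²(79.9°) = 1/0.1754² = 32.52.
At 23.7°: sec²(23.7°) = 1/0.9157² = 1.193.
Ratio = 32.52/1.193 = cos²(23.7°)/cos²(79.9°) ≈ 27.3.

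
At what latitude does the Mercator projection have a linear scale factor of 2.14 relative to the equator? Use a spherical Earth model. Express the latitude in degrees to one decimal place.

Mercator scale is k = sec φ = 1/cos φ.
1/cos φ = 2.14  ⇒  cos φ = 0.4673  ⇒  φ = arccos(0.4673) ≈ 62.1°.

62.1°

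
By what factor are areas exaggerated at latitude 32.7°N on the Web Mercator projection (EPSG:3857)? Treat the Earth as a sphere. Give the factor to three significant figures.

1.41

For Mercator, h = k = sec φ (a conformal cylindrical projection has a single point scale, 1/cos φ).
Areal scale = k² = sec²φ = 1/cos²(32.7°) = 1/0.8415² = 1.412.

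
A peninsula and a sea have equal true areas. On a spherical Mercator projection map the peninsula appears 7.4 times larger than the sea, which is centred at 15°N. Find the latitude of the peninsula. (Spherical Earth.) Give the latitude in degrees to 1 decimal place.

69.2°

For equal true areas on Mercator, apparent areas scale as sec²φ, so the ratio is cos²φ₂ / cos²φ₁.
cos²φ₂ / cos²φ₁ = 7.4  ⇒  cos φ₁ = cos 15° / √7.4 = 0.9659/2.720 = 0.3551.
φ₁ = arccos(0.3551) ≈ 69.2°.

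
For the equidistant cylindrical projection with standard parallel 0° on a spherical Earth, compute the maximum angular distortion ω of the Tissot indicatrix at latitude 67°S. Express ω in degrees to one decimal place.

52.0°

In the plate carrée (x = Rλ, y = Rφ), meridians are true-scale (h = 1) and parallels are stretched by k = sec φ.
At 67°: h = 1.000, k = 2.559; principal scales a = 2.559, b = 1.000.
sin(ω/2) = (a − b)/(a + b) = 1.559/3.559 = 0.4381, so ω = 2 arcsin(0.4381) ≈ 52.0°.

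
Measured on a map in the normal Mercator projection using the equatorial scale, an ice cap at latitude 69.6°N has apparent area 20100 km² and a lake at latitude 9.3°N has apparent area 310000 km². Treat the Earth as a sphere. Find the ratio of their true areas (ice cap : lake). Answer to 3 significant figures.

0.00809

On Mercator the areal scale is sec²φ, so true area = apparent × cos²φ.
True area of ice cap: 20100 × cos²(69.6°) = 20100 × 0.1215 = 2442 km².
True area of lake: 310000 × cos²(9.3°) = 310000 × 0.9739 = 301900 km².
Ratio = 2442 / 301900 ≈ 0.00809.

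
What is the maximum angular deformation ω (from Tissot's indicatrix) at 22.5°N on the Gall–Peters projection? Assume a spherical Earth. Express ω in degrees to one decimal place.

Gall–Peters is a cylindrical equal-area projection with standard parallels at ±45°. Cylindrical equal-area (φ₀ = 45°): h = cos φ / cos 45° along meridians, k = cos 45° / cos φ along parallels; h·k = 1.
At 22.5°: h = 1.307, k = 0.7654; principal scales a = 1.307, b = 0.7654.
sin(ω/2) = (a − b)/(a + b) = 0.5412/2.072 = 0.2612, so ω = 2 arcsin(0.2612) ≈ 30.3°.

30.3°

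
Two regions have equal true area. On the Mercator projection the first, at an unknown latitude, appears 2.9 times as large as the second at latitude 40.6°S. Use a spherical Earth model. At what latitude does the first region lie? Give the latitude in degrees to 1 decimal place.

Mercator areal scale is sec²φ, so apparent-area ratio = sec²φ₁ / sec²φ₂ = cos²φ₂ / cos²φ₁.
cos²φ₂ / cos²φ₁ = 2.9  ⇒  cos φ₁ = cos 40.6° / √2.9 = 0.7593/1.703 = 0.4459.
φ₁ = arccos(0.4459) ≈ 63.5°.

63.5°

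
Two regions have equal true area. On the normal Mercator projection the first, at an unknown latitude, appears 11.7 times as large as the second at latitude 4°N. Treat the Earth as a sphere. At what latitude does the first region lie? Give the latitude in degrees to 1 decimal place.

Mercator areal scale is sec²φ, so apparent-area ratio = sec²φ₁ / sec²φ₂ = cos²φ₂ / cos²φ₁.
cos²φ₂ / cos²φ₁ = 11.7  ⇒  cos φ₁ = cos 4° / √11.7 = 0.9976/3.421 = 0.2916.
φ₁ = arccos(0.2916) ≈ 73.0°.

73.0°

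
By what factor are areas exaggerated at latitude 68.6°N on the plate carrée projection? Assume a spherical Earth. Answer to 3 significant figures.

For the equirectangular projection with φ₀ = 0 (plate carrée), h = 1 along meridians and k = sec φ along parallels.
Areal scale = h·k = 1 × sec φ; at 68.6°, h = 1.000, k = 2.741, so h·k = 2.741.

2.74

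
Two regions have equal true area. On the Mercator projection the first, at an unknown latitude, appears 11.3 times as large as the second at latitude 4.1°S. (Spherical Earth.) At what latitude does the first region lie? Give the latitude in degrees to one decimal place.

Mercator areal scale is sec²φ, so apparent-area ratio = sec²φ₁ / sec²φ₂ = cos²φ₂ / cos²φ₁.
cos²φ₂ / cos²φ₁ = 11.3  ⇒  cos φ₁ = cos 4.1° / √11.3 = 0.9974/3.362 = 0.2967.
φ₁ = arccos(0.2967) ≈ 72.7°.

72.7°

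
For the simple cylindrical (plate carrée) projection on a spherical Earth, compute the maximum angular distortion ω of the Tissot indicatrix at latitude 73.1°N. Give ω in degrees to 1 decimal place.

66.7°

Plate carrée maps x = Rλ, y = Rφ. The meridian scale is h = 1 and the parallel scale is k = 1/cos φ = sec φ.
At 73.1°: h = 1.000, k = 3.440; principal scales a = 3.440, b = 1.000.
sin(ω/2) = (a − b)/(a + b) = 2.440/4.440 = 0.5495, so ω = 2 arcsin(0.5495) ≈ 66.7°.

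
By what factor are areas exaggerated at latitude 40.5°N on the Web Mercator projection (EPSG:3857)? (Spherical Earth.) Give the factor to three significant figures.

For Mercator, h = k = sec φ (a conformal cylindrical projection has a single point scale, 1/cos φ).
Areal scale = k² = sec²φ = 1/cos²(40.5°) = 1/0.7604² = 1.729.

1.73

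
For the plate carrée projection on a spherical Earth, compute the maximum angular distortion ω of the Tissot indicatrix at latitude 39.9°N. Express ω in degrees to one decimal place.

Plate carrée maps x = Rλ, y = Rφ. The meridian scale is h = 1 and the parallel scale is k = 1/cos φ = sec φ.
At 39.9°: h = 1.000, k = 1.304; principal scales a = 1.304, b = 1.000.
sin(ω/2) = (a − b)/(a + b) = 0.3035/2.304 = 0.1318, so ω = 2 arcsin(0.1318) ≈ 15.1°.

15.1°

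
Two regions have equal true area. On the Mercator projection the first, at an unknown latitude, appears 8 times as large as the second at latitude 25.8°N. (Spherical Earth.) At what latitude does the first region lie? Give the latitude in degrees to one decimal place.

For equal true areas on Mercator, apparent areas scale as sec²φ, so the ratio is cos²φ₂ / cos²φ₁.
cos²φ₂ / cos²φ₁ = 8  ⇒  cos φ₁ = cos 25.8° / √8 = 0.9003/2.828 = 0.3183.
φ₁ = arccos(0.3183) ≈ 71.4°.

71.4°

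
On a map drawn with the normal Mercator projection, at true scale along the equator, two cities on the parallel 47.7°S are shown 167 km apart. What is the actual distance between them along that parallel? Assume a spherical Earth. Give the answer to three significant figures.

112 km

The Mercator projection is conformal; its linear scale factor is the same in every direction and equals sec φ = 1/cos φ.
Along the parallel at 47.7°, map distances are exaggerated by k = sec 47.7° = 1.486.
True distance = 167 / 1.486 = 167 × cos 47.7° ≈ 112 km.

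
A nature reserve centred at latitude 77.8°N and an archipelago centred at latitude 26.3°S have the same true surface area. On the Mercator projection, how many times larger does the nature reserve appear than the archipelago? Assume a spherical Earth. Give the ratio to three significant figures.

18.0

On Mercator, area is exaggerated by sec²φ = 1/cos²φ.
At 77.8°: sec²(77.8°) = 1/0.2113² = 22.39.
At 26.3°: sec²(26.3°) = 1/0.8965² = 1.244.
Ratio = 22.39/1.244 = cos²(26.3°)/cos²(77.8°) ≈ 18.0.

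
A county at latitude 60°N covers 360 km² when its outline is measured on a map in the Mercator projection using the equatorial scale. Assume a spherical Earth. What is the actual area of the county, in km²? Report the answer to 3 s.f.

90.0 km²

For Mercator, h = k = sec φ (a conformal cylindrical projection has a single point scale, 1/cos φ).
Areal scale = k² = sec²φ = 1/cos²(60°) = 1/0.5000² = 4.000.
True area = apparent / (areal scale) = 360 / 4.000 ≈ 90.0 km².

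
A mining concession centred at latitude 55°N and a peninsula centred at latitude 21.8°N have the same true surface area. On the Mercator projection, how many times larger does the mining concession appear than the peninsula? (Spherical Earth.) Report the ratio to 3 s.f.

2.62

Mercator is conformal with k = sec φ, so areal scale = k² = sec²φ.
At 55°: sec²(55°) = 1/0.5736² = 3.040.
At 21.8°: sec²(21.8°) = 1/0.9285² = 1.160.
Ratio = 3.040/1.160 = cos²(21.8°)/cos²(55°) ≈ 2.62.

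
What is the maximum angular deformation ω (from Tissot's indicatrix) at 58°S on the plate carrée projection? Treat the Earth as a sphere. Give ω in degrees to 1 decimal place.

35.8°

Plate carrée maps x = Rλ, y = Rφ. The meridian scale is h = 1 and the parallel scale is k = 1/cos φ = sec φ.
At 58°: h = 1.000, k = 1.887; principal scales a = 1.887, b = 1.000.
sin(ω/2) = (a − b)/(a + b) = 0.8871/2.887 = 0.3073, so ω = 2 arcsin(0.3073) ≈ 35.8°.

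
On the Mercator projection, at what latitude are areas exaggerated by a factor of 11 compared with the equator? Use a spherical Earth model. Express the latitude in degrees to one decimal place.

72.5°

Mercator areal scale is sec²φ.
sec²φ = 11  ⇒  cos²φ = 0.09091  ⇒  cos φ = 0.3015.
φ = arccos(0.3015) ≈ 72.5°.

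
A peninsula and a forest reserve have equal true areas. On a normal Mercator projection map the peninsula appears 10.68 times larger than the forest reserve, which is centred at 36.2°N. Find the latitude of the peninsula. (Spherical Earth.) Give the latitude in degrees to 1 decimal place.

75.7°

Mercator areal scale is sec²φ, so apparent-area ratio = sec²φ₁ / sec²φ₂ = cos²φ₂ / cos²φ₁.
cos²φ₂ / cos²φ₁ = 10.68  ⇒  cos φ₁ = cos 36.2° / √10.68 = 0.8070/3.268 = 0.2469.
φ₁ = arccos(0.2469) ≈ 75.7°.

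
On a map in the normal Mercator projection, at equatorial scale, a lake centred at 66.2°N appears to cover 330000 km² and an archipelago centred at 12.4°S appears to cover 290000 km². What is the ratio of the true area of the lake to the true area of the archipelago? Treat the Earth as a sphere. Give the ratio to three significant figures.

0.194

On Mercator the areal scale is sec²φ, so true area = apparent × cos²φ.
True area of lake: 330000 × cos²(66.2°) = 330000 × 0.1628 = 53740 km².
True area of archipelago: 290000 × cos²(12.4°) = 290000 × 0.9539 = 276600 km².
Ratio = 53740 / 276600 ≈ 0.194.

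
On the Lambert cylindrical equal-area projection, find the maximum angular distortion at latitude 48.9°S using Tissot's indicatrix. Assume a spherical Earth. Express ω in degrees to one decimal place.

46.7°

The Lambert cylindrical equal-area projection is the cylindrical equal-area projection with its standard parallel at the equator (φ₀ = 0). A cylindrical equal-area projection with standard parallel φ₀ has meridian scale h = cos φ / cos φ₀ and parallel scale k = cos φ₀ / cos φ (so areas are preserved, h·k = 1).
At 48.9°: h = 0.6574, k = 1.521; principal scales a = 1.521, b = 0.6574.
sin(ω/2) = (a − b)/(a + b) = 0.8638/2.179 = 0.3965, so ω = 2 arcsin(0.3965) ≈ 46.7°.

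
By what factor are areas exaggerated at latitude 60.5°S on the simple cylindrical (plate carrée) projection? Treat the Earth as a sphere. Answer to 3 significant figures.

For the equirectangular projection with φ₀ = 0 (plate carrée), h = 1 along meridians and k = sec φ along parallels.
Areal scale = h·k = 1 × sec φ; at 60.5°, h = 1.000, k = 2.031, so h·k = 2.031.

2.03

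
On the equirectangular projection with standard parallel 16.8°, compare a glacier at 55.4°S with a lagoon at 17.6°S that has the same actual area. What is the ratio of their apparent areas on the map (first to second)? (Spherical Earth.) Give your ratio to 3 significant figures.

The equidistant cylindrical projection with φ₀ = 16.8° has h = 1 (meridians true) and k = cos φ₀ / cos φ along parallels.
Areal scale at 55.4°: h·k = 1.000 × 1.686 = 1.686.
Areal scale at 17.6°: h·k = 1.000 × 1.004 = 1.004.
Ratio = 1.686/1.004 ≈ 1.68.

1.68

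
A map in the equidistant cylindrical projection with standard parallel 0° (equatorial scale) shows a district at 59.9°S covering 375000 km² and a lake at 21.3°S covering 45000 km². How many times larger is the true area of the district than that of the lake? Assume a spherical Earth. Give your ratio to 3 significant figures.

On the plate carrée, areal scale = h·k = 1 × sec φ, so true area = apparent × cos φ.
True area of district: 375000 × cos(59.9°) = 375000 × 0.5015 = 188100 km².
True area of lake: 45000 × cos(21.3°) = 45000 × 0.9317 = 41930 km².
Ratio = 188100 / 41930 ≈ 4.49.

4.49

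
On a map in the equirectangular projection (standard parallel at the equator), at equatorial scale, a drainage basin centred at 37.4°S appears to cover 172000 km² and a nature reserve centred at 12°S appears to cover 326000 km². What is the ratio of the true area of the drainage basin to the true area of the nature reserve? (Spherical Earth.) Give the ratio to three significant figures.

0.429

On the plate carrée, areal scale = h·k = 1 × sec φ, so true area = apparent × cos φ.
True area of drainage basin: 172000 × cos(37.4°) = 172000 × 0.7944 = 136600 km².
True area of nature reserve: 326000 × cos(12°) = 326000 × 0.9781 = 318900 km².
Ratio = 136600 / 318900 ≈ 0.429.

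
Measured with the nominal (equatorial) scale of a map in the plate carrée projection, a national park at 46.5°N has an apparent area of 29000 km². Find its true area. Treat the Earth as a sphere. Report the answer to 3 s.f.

In the plate carrée (x = Rλ, y = Rφ), meridians are true-scale (h = 1) and parallels are stretched by k = sec φ.
Areal scale = h·k = 1 × sec φ; at 46.5°, h = 1.000, k = 1.453, so h·k = 1.453.
True area = apparent / (areal scale) = 29000 / 1.453 ≈ 20000 km².

20000 km²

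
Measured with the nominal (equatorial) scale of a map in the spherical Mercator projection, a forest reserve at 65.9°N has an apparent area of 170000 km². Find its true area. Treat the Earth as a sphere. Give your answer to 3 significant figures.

28300 km²

The Mercator projection is conformal; its linear scale factor is the same in every direction and equals sec φ = 1/cos φ.
Areal scale = k² = sec²φ = 1/cos²(65.9°) = 1/0.4083² = 5.998.
True area = apparent / (areal scale) = 170000 / 5.998 ≈ 28300 km².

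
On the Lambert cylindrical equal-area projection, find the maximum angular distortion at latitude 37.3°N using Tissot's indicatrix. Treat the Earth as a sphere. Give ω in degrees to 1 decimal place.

The Lambert cylindrical equal-area projection is the cylindrical equal-area projection with its standard parallel at the equator (φ₀ = 0). A cylindrical equal-area projection with standard parallel φ₀ has meridian scale h = cos φ / cos φ₀ and parallel scale k = cos φ₀ / cos φ (so areas are preserved, h·k = 1).
At 37.3°: h = 0.7955, k = 1.257; principal scales a = 1.257, b = 0.7955.
sin(ω/2) = (a − b)/(a + b) = 0.4616/2.053 = 0.2249, so ω = 2 arcsin(0.2249) ≈ 26.0°.

26.0°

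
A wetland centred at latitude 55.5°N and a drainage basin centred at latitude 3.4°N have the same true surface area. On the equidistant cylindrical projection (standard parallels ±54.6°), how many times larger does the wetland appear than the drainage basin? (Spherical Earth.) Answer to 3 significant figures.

1.76

With standard parallel φ₀ = 54.6°, the equirectangular projection gives x = Rλ cos φ₀, y = Rφ, so h = 1 and k = cos 54.6° / cos φ.
Areal scale at 55.5°: h·k = 1.000 × 1.023 = 1.023.
Areal scale at 3.4°: h·k = 1.000 × 0.5803 = 0.5803.
Ratio = 1.023/0.5803 ≈ 1.76.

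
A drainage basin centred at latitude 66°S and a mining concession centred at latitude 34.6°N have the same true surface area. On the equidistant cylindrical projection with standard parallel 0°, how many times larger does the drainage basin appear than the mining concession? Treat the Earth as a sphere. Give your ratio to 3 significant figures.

Plate carrée maps x = Rλ, y = Rφ. The meridian scale is h = 1 and the parallel scale is k = 1/cos φ = sec φ.
Areal scale at 66°: h·k = 1.000 × 2.459 = 2.459.
Areal scale at 34.6°: h·k = 1.000 × 1.215 = 1.215.
Ratio = 2.459/1.215 ≈ 2.02.

2.02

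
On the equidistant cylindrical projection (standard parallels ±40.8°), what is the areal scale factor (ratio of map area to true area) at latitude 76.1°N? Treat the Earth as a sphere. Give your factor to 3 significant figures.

With standard parallel φ₀ = 40.8°, the equirectangular projection gives x = Rλ cos φ₀, y = Rφ, so h = 1 and k = cos 40.8° / cos φ.
Areal scale = h·k = 1 × cos φ₀ / cos φ; at 76.1°, h = 1.000, k = 3.151, so h·k = 3.151.

3.15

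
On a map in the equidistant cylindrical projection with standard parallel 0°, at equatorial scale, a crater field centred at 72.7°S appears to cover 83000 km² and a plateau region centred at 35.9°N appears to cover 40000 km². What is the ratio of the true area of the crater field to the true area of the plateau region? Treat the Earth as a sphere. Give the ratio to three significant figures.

On the plate carrée, areal scale = h·k = 1 × sec φ, so true area = apparent × cos φ.
True area of crater field: 83000 × cos(72.7°) = 83000 × 0.2974 = 24680 km².
True area of plateau region: 40000 × cos(35.9°) = 40000 × 0.8100 = 32400 km².
Ratio = 24680 / 32400 ≈ 0.762.

0.762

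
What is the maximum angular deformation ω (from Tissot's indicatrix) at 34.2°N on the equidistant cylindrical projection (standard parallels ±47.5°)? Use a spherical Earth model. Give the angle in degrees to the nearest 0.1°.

11.6°

In the equirectangular projection with standard parallel φ₀ = 47.5° (x = Rλ cos φ₀, y = Rφ), meridians are true-scale (h = 1) and the parallel scale is k = cos φ₀ / cos φ.
At 34.2°: h = 1.000, k = 0.8168; principal scales a = 1.000, b = 0.8168.
sin(ω/2) = (a − b)/(a + b) = 0.1832/1.817 = 0.1008, so ω = 2 arcsin(0.1008) ≈ 11.6°.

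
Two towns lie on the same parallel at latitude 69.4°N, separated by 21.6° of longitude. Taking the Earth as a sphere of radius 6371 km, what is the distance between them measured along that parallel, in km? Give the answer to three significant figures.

Arc length along a parallel = R cos φ · Δλ (with Δλ in radians).
= 6371 × cos 69.4° × (21.6° × π/180) = 6371 × 0.3518 × 0.3770 ≈ 845 km.

845 km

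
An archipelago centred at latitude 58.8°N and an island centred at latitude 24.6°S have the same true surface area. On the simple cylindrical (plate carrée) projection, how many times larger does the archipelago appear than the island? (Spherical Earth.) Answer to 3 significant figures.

1.76

In the plate carrée (x = Rλ, y = Rφ), meridians are true-scale (h = 1) and parallels are stretched by k = sec φ.
Areal scale at 58.8°: h·k = 1.000 × 1.930 = 1.930.
Areal scale at 24.6°: h·k = 1.000 × 1.100 = 1.100.
Ratio = 1.930/1.100 ≈ 1.76.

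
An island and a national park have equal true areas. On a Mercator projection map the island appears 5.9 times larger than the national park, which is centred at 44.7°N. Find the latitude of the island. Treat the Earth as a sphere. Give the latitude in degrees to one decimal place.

Mercator areal scale is sec²φ, so apparent-area ratio = sec²φ₁ / sec²φ₂ = cos²φ₂ / cos²φ₁.
cos²φ₂ / cos²φ₁ = 5.9  ⇒  cos φ₁ = cos 44.7° / √5.9 = 0.7108/2.429 = 0.2926.
φ₁ = arccos(0.2926) ≈ 73.0°.

73.0°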